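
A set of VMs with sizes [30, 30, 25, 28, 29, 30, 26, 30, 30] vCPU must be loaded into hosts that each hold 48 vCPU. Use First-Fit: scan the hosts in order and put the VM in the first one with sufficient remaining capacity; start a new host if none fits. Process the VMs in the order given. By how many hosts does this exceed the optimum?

First-Fit: [30] [30] [25] [28] [29] [30] [26] [30] [30] → 9 hosts.
9 VMs exceed 24 vCPU (half the capacity), and no two of those can share a host, so at least 9 hosts are needed.
So 9 is already optimal.

0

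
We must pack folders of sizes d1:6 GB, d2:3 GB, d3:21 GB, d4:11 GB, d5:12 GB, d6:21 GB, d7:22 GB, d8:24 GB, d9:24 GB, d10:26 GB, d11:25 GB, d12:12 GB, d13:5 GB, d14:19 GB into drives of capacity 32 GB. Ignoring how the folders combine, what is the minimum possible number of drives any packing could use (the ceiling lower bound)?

Total size = 6 + 3 + 21 + 11 + 12 + 21 + 22 + 24 + 24 + 26 + 25 + 12 + 5 + 19 = 231 GB.
⌈231 / 32⌉ = 8.

8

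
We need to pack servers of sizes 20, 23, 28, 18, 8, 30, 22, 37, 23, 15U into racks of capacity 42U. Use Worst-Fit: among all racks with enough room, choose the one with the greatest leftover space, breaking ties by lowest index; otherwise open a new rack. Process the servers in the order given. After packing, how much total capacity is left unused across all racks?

70

Put 20U in rack 1; 22U remain.
Put 23U in rack 2; 19U remain.
Put 28U in rack 3; 14U remain.
Put 18U in rack 1; 4U remain.
Put 8U in rack 2; 11U remain.
Put 30U in rack 4; 12U remain.
Put 22U in rack 5; 20U remain.
Put 37U in rack 6; 5U remain.
Put 23U in rack 7; 19U remain.
Put 15U in rack 5; 5U remain.
7 racks × 42U = 294U; used 224U; unused 70U.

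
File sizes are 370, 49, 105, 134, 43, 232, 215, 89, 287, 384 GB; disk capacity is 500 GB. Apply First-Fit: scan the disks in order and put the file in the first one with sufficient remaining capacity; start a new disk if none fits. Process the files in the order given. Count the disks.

5

370 GB → disk 1 (remaining 130 GB)
49 GB → disk 1 (remaining 81 GB)
105 GB → disk 2 (remaining 395 GB)
134 GB → disk 2 (remaining 261 GB)
43 GB → disk 1 (remaining 38 GB)
232 GB → disk 2 (remaining 29 GB)
215 GB → disk 3 (remaining 285 GB)
89 GB → disk 3 (remaining 196 GB)
287 GB → disk 4 (remaining 213 GB)
384 GB → disk 5 (remaining 116 GB)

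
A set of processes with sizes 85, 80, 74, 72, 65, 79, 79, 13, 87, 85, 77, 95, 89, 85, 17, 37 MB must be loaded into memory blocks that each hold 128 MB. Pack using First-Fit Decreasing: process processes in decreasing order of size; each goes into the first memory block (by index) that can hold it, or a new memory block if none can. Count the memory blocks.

13

Sorted descending: 95, 89, 87, 85, 85, 85, 80, 79, 79, 77, 74, 72, 65, 37, 17, 13.
Put 95 MB in memory block 1; 33 MB remain.
Put 89 MB in memory block 2; 39 MB remain.
Put 87 MB in memory block 3; 41 MB remain.
Put 85 MB in memory block 4; 43 MB remain.
Put 85 MB in memory block 5; 43 MB remain.
Put 85 MB in memory block 6; 43 MB remain.
Put 80 MB in memory block 7; 48 MB remain.
Put 79 MB in memory block 8; 49 MB remain.
Put 79 MB in memory block 9; 49 MB remain.
Put 77 MB in memory block 10; 51 MB remain.
Put 74 MB in memory block 11; 54 MB remain.
Put 72 MB in memory block 12; 56 MB remain.
Put 65 MB in memory block 13; 63 MB remain.
Put 37 MB in memory block 2; 2 MB remain.
Put 17 MB in memory block 1; 16 MB remain.
Put 13 MB in memory block 1; 3 MB remain.
Final memory blocks: [95,17,13] [89,37] [87] [85] [85] [85] [80] [79] [79] [77] [74] [72] [65].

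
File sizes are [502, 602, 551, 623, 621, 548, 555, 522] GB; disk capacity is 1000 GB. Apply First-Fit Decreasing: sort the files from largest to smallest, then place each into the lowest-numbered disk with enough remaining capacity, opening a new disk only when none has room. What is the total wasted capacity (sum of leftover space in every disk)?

3476

Sorted descending: 623, 621, 602, 555, 551, 548, 522, 502.
Put 623 GB in disk 1; 377 GB remain.
Put 621 GB in disk 2; 379 GB remain.
Put 602 GB in disk 3; 398 GB remain.
Put 555 GB in disk 4; 445 GB remain.
Put 551 GB in disk 5; 449 GB remain.
Put 548 GB in disk 6; 452 GB remain.
Put 522 GB in disk 7; 478 GB remain.
Put 502 GB in disk 8; 498 GB remain.
8 disks × 1000 GB = 8000 GB; used 4524 GB; unused 3476 GB.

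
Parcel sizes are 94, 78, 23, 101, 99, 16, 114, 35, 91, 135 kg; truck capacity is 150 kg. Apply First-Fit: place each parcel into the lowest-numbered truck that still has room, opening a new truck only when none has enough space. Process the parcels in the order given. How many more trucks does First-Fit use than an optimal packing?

0

First-Fit: [94,23,16] [78,35] [101] [99] [114] [91] [135] → 7 trucks.
7 parcels exceed 75 kg (half the capacity), and no two of those can share a truck, so at least 7 trucks are needed.
So 7 is already optimal.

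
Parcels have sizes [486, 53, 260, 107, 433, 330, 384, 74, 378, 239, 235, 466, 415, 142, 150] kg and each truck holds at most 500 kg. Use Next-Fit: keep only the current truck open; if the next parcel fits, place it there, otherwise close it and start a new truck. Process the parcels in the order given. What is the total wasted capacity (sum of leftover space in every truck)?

Put 486 kg in truck 1; 14 kg remain.
Put 53 kg in truck 2; 447 kg remain.
Put 260 kg in truck 2; 187 kg remain.
Put 107 kg in truck 2; 80 kg remain.
Put 433 kg in truck 3; 67 kg remain.
Put 330 kg in truck 4; 170 kg remain.
Put 384 kg in truck 5; 116 kg remain.
Put 74 kg in truck 5; 42 kg remain.
Put 378 kg in truck 6; 122 kg remain.
Put 239 kg in truck 7; 261 kg remain.
Put 235 kg in truck 7; 26 kg remain.
Put 466 kg in truck 8; 34 kg remain.
Put 415 kg in truck 9; 85 kg remain.
Put 142 kg in truck 10; 358 kg remain.
Put 150 kg in truck 10; 208 kg remain.
10 trucks × 500 kg = 5000 kg; used 4152 kg; unused 848 kg.

848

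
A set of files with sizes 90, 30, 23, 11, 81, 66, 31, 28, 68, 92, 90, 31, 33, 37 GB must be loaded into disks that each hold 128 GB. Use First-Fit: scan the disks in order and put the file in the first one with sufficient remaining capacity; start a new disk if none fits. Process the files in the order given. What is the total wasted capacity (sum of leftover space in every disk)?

57

90 GB → disk 1 (remaining 38 GB)
30 GB → disk 1 (remaining 8 GB)
23 GB → disk 2 (remaining 105 GB)
11 GB → disk 2 (remaining 94 GB)
81 GB → disk 2 (remaining 13 GB)
66 GB → disk 3 (remaining 62 GB)
31 GB → disk 3 (remaining 31 GB)
28 GB → disk 3 (remaining 3 GB)
68 GB → disk 4 (remaining 60 GB)
92 GB → disk 5 (remaining 36 GB)
90 GB → disk 6 (remaining 38 GB)
31 GB → disk 4 (remaining 29 GB)
33 GB → disk 5 (remaining 3 GB)
37 GB → disk 6 (remaining 1 GB)
6 disks × 128 GB = 768 GB; used 711 GB; unused 57 GB.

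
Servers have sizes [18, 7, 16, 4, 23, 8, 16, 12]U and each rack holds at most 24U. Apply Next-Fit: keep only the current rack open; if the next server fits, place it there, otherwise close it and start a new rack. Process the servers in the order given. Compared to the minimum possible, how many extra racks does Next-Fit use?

1

Next-Fit: [18] [7,16] [4] [23] [8,16] [12] → 6 racks.
Total size 104U; any packing needs at least ⌈104/24⌉ = 5 racks.
An optimal packing achieves that bound: [23] [18,4] [16,8] [16,7] [12] → 5 racks.
Excess: 6 − 5 = 1.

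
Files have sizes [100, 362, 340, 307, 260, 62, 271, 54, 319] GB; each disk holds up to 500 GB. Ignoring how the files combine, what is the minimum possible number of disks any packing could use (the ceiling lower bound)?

5 disks

Total size = 100 + 362 + 340 + 307 + 260 + 62 + 271 + 54 + 319 = 2075 GB.
⌈2075 / 500⌉ = 5.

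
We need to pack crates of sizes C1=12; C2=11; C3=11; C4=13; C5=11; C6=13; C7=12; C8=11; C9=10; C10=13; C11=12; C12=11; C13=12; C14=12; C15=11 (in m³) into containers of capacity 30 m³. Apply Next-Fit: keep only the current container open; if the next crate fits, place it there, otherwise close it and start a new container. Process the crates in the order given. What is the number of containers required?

container 1: place C1 (12 m³), 18 m³ left
container 1: place C2 (11 m³), 7 m³ left
container 2: place C3 (11 m³), 19 m³ left
container 2: place C4 (13 m³), 6 m³ left
container 3: place C5 (11 m³), 19 m³ left
container 3: place C6 (13 m³), 6 m³ left
container 4: place C7 (12 m³), 18 m³ left
container 4: place C8 (11 m³), 7 m³ left
container 5: place C9 (10 m³), 20 m³ left
container 5: place C10 (13 m³), 7 m³ left
container 6: place C11 (12 m³), 18 m³ left
container 6: place C12 (11 m³), 7 m³ left
container 7: place C13 (12 m³), 18 m³ left
container 7: place C14 (12 m³), 6 m³ left
container 8: place C15 (11 m³), 19 m³ left

8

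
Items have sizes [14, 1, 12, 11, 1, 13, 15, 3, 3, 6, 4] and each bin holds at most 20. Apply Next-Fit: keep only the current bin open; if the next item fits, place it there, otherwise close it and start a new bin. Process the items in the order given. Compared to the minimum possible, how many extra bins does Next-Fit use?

Next-Fit: [14,1] [12] [11,1] [13] [15,3] [3,6,4] → 6 bins.
Total size 83; any packing needs at least ⌈83/20⌉ = 5 bins.
An optimal packing achieves that bound: [15,4,1] [14,6] [13,3,3,1] [12] [11] → 5 bins.
Excess: 6 − 5 = 1.

1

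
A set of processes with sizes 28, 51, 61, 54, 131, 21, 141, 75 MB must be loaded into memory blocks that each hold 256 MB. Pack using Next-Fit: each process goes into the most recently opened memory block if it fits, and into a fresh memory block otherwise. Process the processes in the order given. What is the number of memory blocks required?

3

Put 28 MB in memory block 1; 228 MB remain.
Put 51 MB in memory block 1; 177 MB remain.
Put 61 MB in memory block 1; 116 MB remain.
Put 54 MB in memory block 1; 62 MB remain.
Put 131 MB in memory block 2; 125 MB remain.
Put 21 MB in memory block 2; 104 MB remain.
Put 141 MB in memory block 3; 115 MB remain.
Put 75 MB in memory block 3; 40 MB remain.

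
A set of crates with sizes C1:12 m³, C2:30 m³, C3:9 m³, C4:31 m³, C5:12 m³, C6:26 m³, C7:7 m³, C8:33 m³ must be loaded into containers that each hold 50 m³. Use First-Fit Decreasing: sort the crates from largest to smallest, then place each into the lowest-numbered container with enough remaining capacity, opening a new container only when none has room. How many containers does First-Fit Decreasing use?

4 containers

Sorted descending: 33, 31, 30, 26, 12, 12, 9, 7.
container 1: place 33 m³, 17 m³ left
container 2: place 31 m³, 19 m³ left
container 3: place 30 m³, 20 m³ left
container 4: place 26 m³, 24 m³ left
container 1: place 12 m³, 5 m³ left
container 2: place 12 m³, 7 m³ left
container 3: place 9 m³, 11 m³ left
container 2: place 7 m³, 0 m³ left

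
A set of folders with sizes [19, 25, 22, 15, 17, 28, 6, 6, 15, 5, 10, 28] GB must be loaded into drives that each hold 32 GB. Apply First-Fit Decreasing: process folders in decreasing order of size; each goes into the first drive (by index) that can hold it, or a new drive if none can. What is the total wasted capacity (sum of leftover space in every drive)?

Sorted descending: 28, 28, 25, 22, 19, 17, 15, 15, 10, 6, 6, 5.
Put 28 GB in drive 1; 4 GB remain.
Put 28 GB in drive 2; 4 GB remain.
Put 25 GB in drive 3; 7 GB remain.
Put 22 GB in drive 4; 10 GB remain.
Put 19 GB in drive 5; 13 GB remain.
Put 17 GB in drive 6; 15 GB remain.
Put 15 GB in drive 6; 0 GB remain.
Put 15 GB in drive 7; 17 GB remain.
Put 10 GB in drive 4; 0 GB remain.
Put 6 GB in drive 3; 1 GB remain.
Put 6 GB in drive 5; 7 GB remain.
Put 5 GB in drive 5; 2 GB remain.
7 drives × 32 GB = 224 GB; used 196 GB; unused 28 GB.

28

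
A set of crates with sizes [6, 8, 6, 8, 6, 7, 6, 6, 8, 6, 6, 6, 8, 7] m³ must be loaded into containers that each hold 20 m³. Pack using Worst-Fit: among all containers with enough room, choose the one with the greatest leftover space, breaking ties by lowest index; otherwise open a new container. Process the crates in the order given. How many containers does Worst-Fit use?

5 containers

container 1: place 6 m³, 14 m³ left
container 1: place 8 m³, 6 m³ left
container 1: place 6 m³, 0 m³ left
container 2: place 8 m³, 12 m³ left
container 2: place 6 m³, 6 m³ left
container 3: place 7 m³, 13 m³ left
container 3: place 6 m³, 7 m³ left
container 3: place 6 m³, 1 m³ left
container 4: place 8 m³, 12 m³ left
container 4: place 6 m³, 6 m³ left
container 2: place 6 m³, 0 m³ left
container 4: place 6 m³, 0 m³ left
container 5: place 8 m³, 12 m³ left
container 5: place 7 m³, 5 m³ left
Final containers: [6,8,6] [8,6,6] [7,6,6] [8,6,6] [8,7].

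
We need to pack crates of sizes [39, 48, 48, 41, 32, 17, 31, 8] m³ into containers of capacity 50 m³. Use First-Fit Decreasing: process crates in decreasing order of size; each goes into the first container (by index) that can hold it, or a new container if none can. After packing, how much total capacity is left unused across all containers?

36

Sorted descending: 48, 48, 41, 39, 32, 31, 17, 8.
container 1: place 48 m³, 2 m³ left
container 2: place 48 m³, 2 m³ left
container 3: place 41 m³, 9 m³ left
container 4: place 39 m³, 11 m³ left
container 5: place 32 m³, 18 m³ left
container 6: place 31 m³, 19 m³ left
container 5: place 17 m³, 1 m³ left
container 3: place 8 m³, 1 m³ left
6 containers × 50 m³ = 300 m³; used 264 m³; unused 36 m³.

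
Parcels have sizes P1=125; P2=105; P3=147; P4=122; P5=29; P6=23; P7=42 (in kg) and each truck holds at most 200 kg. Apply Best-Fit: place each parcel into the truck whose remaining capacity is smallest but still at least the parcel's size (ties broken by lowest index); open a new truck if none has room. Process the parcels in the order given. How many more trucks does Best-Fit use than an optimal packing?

Best-Fit: [125,42] [105] [147,29,23] [122] → 4 trucks.
4 parcels exceed 100 kg (half the capacity), and no two of those can share a truck, so at least 4 trucks are needed.
So 4 is already optimal.

0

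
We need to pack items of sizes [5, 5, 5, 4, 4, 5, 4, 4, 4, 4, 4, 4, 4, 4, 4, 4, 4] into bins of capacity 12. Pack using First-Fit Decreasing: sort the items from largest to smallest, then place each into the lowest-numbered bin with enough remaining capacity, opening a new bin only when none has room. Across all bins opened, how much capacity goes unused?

Sorted descending: 5, 5, 5, 5, 4, 4, 4, 4, 4, 4, 4, 4, 4, 4, 4, 4, 4.
5 → bin 1 (remaining 7)
5 → bin 1 (remaining 2)
5 → bin 2 (remaining 7)
5 → bin 2 (remaining 2)
4 → bin 3 (remaining 8)
4 → bin 3 (remaining 4)
4 → bin 3 (remaining 0)
4 → bin 4 (remaining 8)
4 → bin 4 (remaining 4)
4 → bin 4 (remaining 0)
4 → bin 5 (remaining 8)
4 → bin 5 (remaining 4)
4 → bin 5 (remaining 0)
4 → bin 6 (remaining 8)
4 → bin 6 (remaining 4)
4 → bin 6 (remaining 0)
4 → bin 7 (remaining 8)
7 bins × 12 = 84; used 72; unused 12.

12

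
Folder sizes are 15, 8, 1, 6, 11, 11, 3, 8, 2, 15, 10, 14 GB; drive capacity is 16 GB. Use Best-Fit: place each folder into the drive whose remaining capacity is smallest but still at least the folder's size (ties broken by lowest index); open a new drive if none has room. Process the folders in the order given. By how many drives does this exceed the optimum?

Best-Fit: [15,1] [8,6,2] [11,3] [11] [8] [15] [10] [14] → 8 drives.
Total size 104 GB; any packing needs at least ⌈104/16⌉ = 7 drives.
An optimal packing achieves that bound: [15,1] [15] [14,2] [11,3] [11] [10,6] [8,8] → 7 drives.
Excess: 8 − 7 = 1.

1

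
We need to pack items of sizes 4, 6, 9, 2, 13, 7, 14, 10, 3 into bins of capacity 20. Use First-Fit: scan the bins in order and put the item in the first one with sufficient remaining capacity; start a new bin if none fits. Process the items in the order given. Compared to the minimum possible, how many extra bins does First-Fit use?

First-Fit: [4,6,9] [2,13,3] [7,10] [14] → 4 bins.
Total size 68; any packing needs at least ⌈68/20⌉ = 4 bins.
So 4 is already optimal.

0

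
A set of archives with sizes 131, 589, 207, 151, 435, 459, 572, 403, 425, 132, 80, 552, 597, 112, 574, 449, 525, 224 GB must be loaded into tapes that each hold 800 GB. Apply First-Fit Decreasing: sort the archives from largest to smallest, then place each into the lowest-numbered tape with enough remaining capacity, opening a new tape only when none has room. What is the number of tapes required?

11

Sorted descending: 597, 589, 574, 572, 552, 525, 459, 449, 435, 425, 403, 224, 207, 151, 132, 131, 112, 80.
Put 597 GB in tape 1; 203 GB remain.
Put 589 GB in tape 2; 211 GB remain.
Put 574 GB in tape 3; 226 GB remain.
Put 572 GB in tape 4; 228 GB remain.
Put 552 GB in tape 5; 248 GB remain.
Put 525 GB in tape 6; 275 GB remain.
Put 459 GB in tape 7; 341 GB remain.
Put 449 GB in tape 8; 351 GB remain.
Put 435 GB in tape 9; 365 GB remain.
Put 425 GB in tape 10; 375 GB remain.
Put 403 GB in tape 11; 397 GB remain.
Put 224 GB in tape 3; 2 GB remain.
Put 207 GB in tape 2; 4 GB remain.
Put 151 GB in tape 1; 52 GB remain.
Put 132 GB in tape 4; 96 GB remain.
Put 131 GB in tape 5; 117 GB remain.
Put 112 GB in tape 5; 5 GB remain.
Put 80 GB in tape 4; 16 GB remain.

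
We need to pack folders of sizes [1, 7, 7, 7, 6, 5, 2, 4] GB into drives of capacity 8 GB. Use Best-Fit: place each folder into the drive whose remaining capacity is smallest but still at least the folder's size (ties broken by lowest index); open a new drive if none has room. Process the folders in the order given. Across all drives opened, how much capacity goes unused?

9

Put 1 GB in drive 1; 7 GB remain.
Put 7 GB in drive 1; 0 GB remain.
Put 7 GB in drive 2; 1 GB remain.
Put 7 GB in drive 3; 1 GB remain.
Put 6 GB in drive 4; 2 GB remain.
Put 5 GB in drive 5; 3 GB remain.
Put 2 GB in drive 4; 0 GB remain.
Put 4 GB in drive 6; 4 GB remain.
6 drives × 8 GB = 48 GB; used 39 GB; unused 9 GB.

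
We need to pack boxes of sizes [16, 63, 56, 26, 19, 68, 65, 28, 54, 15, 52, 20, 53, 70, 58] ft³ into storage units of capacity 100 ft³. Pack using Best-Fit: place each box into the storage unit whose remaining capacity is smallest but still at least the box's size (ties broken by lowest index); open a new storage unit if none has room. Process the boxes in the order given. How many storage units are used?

9

16 ft³ → storage unit 1 (remaining 84 ft³)
63 ft³ → storage unit 1 (remaining 21 ft³)
56 ft³ → storage unit 2 (remaining 44 ft³)
26 ft³ → storage unit 2 (remaining 18 ft³)
19 ft³ → storage unit 1 (remaining 2 ft³)
68 ft³ → storage unit 3 (remaining 32 ft³)
65 ft³ → storage unit 4 (remaining 35 ft³)
28 ft³ → storage unit 3 (remaining 4 ft³)
54 ft³ → storage unit 5 (remaining 46 ft³)
15 ft³ → storage unit 2 (remaining 3 ft³)
52 ft³ → storage unit 6 (remaining 48 ft³)
20 ft³ → storage unit 4 (remaining 15 ft³)
53 ft³ → storage unit 7 (remaining 47 ft³)
70 ft³ → storage unit 8 (remaining 30 ft³)
58 ft³ → storage unit 9 (remaining 42 ft³)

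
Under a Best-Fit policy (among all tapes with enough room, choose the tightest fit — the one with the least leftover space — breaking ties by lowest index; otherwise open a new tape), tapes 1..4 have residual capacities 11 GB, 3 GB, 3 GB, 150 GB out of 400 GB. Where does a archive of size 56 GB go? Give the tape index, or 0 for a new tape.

Tapes with room: tape 4 (150 GB).
Tightest fit is tape 4 with 150 GB free.

4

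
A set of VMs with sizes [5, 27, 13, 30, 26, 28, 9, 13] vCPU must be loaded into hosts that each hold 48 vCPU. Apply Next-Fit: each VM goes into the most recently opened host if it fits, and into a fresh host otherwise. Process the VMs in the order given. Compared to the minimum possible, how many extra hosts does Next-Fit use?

Next-Fit: [5,27,13] [30] [26] [28,9] [13] → 5 hosts.
Total size 151 vCPU; any packing needs at least ⌈151/48⌉ = 4 hosts.
An optimal packing achieves that bound: [30,13,5] [28,13] [27,9] [26] → 4 hosts.
Excess: 5 − 4 = 1.

1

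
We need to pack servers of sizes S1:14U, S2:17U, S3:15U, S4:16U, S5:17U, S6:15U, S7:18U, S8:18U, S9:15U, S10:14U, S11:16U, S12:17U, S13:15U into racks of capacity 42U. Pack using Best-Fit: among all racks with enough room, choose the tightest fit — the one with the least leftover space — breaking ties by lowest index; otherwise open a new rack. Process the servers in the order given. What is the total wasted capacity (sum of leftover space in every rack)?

87

Put S1 (14U) in rack 1; 28U remain.
Put S2 (17U) in rack 1; 11U remain.
Put S3 (15U) in rack 2; 27U remain.
Put S4 (16U) in rack 2; 11U remain.
Put S5 (17U) in rack 3; 25U remain.
Put S6 (15U) in rack 3; 10U remain.
Put S7 (18U) in rack 4; 24U remain.
Put S8 (18U) in rack 4; 6U remain.
Put S9 (15U) in rack 5; 27U remain.
Put S10 (14U) in rack 5; 13U remain.
Put S11 (16U) in rack 6; 26U remain.
Put S12 (17U) in rack 6; 9U remain.
Put S13 (15U) in rack 7; 27U remain.
7 racks × 42U = 294U; used 207U; unused 87U.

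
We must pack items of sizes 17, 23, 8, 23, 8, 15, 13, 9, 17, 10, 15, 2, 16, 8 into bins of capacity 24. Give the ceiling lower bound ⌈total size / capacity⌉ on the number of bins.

Total size = 17 + 23 + 8 + 23 + 8 + 15 + 13 + 9 + 17 + 10 + 15 + 2 + 16 + 8 = 184.
⌈184 / 24⌉ = 8.

8 bins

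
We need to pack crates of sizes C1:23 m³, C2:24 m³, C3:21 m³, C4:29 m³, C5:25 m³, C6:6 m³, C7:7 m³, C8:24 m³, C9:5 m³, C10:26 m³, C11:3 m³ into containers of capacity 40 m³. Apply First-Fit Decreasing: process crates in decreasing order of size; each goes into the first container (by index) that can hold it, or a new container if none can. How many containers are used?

Sorted descending: 29, 26, 25, 24, 24, 23, 21, 7, 6, 5, 3.
29 m³ → container 1 (remaining 11 m³)
26 m³ → container 2 (remaining 14 m³)
25 m³ → container 3 (remaining 15 m³)
24 m³ → container 4 (remaining 16 m³)
24 m³ → container 5 (remaining 16 m³)
23 m³ → container 6 (remaining 17 m³)
21 m³ → container 7 (remaining 19 m³)
7 m³ → container 1 (remaining 4 m³)
6 m³ → container 2 (remaining 8 m³)
5 m³ → container 2 (remaining 3 m³)
3 m³ → container 1 (remaining 1 m³)

7 containers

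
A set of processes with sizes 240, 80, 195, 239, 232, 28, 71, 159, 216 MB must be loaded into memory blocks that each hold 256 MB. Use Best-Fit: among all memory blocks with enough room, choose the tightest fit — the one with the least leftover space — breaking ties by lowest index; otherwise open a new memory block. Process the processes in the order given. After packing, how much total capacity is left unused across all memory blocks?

332

240 MB → memory block 1 (remaining 16 MB)
80 MB → memory block 2 (remaining 176 MB)
195 MB → memory block 3 (remaining 61 MB)
239 MB → memory block 4 (remaining 17 MB)
232 MB → memory block 5 (remaining 24 MB)
28 MB → memory block 3 (remaining 33 MB)
71 MB → memory block 2 (remaining 105 MB)
159 MB → memory block 6 (remaining 97 MB)
216 MB → memory block 7 (remaining 40 MB)
7 memory blocks × 256 MB = 1792 MB; used 1460 MB; unused 332 MB.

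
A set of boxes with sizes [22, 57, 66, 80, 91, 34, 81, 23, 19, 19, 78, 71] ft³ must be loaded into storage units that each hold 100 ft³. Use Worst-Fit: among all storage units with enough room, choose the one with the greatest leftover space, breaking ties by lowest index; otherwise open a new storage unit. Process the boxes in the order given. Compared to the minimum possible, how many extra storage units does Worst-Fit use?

1

Worst-Fit: [22,57] [66,34] [80] [91] [81] [23,19,19] [78] [71] → 8 storage units.
Total size 641 ft³; any packing needs at least ⌈641/100⌉ = 7 storage units.
An optimal packing achieves that bound: [91] [81,19] [80,19] [78,22] [71,23] [66,34] [57] → 7 storage units.
Excess: 8 − 7 = 1.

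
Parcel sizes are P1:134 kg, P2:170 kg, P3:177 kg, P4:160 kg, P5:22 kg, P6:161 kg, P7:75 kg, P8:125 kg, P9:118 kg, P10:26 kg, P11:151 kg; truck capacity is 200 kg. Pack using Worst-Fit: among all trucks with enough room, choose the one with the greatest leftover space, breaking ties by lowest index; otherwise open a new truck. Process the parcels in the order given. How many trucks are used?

Put P1 (134 kg) in truck 1; 66 kg remain.
Put P2 (170 kg) in truck 2; 30 kg remain.
Put P3 (177 kg) in truck 3; 23 kg remain.
Put P4 (160 kg) in truck 4; 40 kg remain.
Put P5 (22 kg) in truck 1; 44 kg remain.
Put P6 (161 kg) in truck 5; 39 kg remain.
Put P7 (75 kg) in truck 6; 125 kg remain.
Put P8 (125 kg) in truck 6; 0 kg remain.
Put P9 (118 kg) in truck 7; 82 kg remain.
Put P10 (26 kg) in truck 7; 56 kg remain.
Put P11 (151 kg) in truck 8; 49 kg remain.

8 trucks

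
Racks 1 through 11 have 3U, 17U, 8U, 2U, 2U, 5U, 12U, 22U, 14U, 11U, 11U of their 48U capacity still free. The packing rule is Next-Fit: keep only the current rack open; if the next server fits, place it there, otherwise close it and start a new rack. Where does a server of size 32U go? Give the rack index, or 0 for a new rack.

Next-Fit only looks at rack 11, which has 11U free.
32U does not fit, so a new rack is opened.

0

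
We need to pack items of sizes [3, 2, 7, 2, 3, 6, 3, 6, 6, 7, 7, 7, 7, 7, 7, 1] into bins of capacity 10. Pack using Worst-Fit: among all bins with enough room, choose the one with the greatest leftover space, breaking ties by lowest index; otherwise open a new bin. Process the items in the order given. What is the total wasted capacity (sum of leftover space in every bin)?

3 → bin 1 (remaining 7)
2 → bin 1 (remaining 5)
7 → bin 2 (remaining 3)
2 → bin 1 (remaining 3)
3 → bin 1 (remaining 0)
6 → bin 3 (remaining 4)
3 → bin 3 (remaining 1)
6 → bin 4 (remaining 4)
6 → bin 5 (remaining 4)
7 → bin 6 (remaining 3)
7 → bin 7 (remaining 3)
7 → bin 8 (remaining 3)
7 → bin 9 (remaining 3)
7 → bin 10 (remaining 3)
7 → bin 11 (remaining 3)
1 → bin 4 (remaining 3)
11 bins × 10 = 110; used 81; unused 29.

29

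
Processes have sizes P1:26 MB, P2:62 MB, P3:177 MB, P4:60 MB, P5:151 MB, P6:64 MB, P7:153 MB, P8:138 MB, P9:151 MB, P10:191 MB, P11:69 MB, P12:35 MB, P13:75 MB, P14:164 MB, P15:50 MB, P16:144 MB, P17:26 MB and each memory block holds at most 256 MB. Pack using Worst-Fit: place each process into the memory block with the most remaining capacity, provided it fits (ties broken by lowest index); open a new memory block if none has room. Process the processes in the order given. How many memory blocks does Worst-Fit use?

9 memory blocks

memory block 1: place P1 (26 MB), 230 MB left
memory block 1: place P2 (62 MB), 168 MB left
memory block 2: place P3 (177 MB), 79 MB left
memory block 1: place P4 (60 MB), 108 MB left
memory block 3: place P5 (151 MB), 105 MB left
memory block 1: place P6 (64 MB), 44 MB left
memory block 4: place P7 (153 MB), 103 MB left
memory block 5: place P8 (138 MB), 118 MB left
memory block 6: place P9 (151 MB), 105 MB left
memory block 7: place P10 (191 MB), 65 MB left
memory block 5: place P11 (69 MB), 49 MB left
memory block 3: place P12 (35 MB), 70 MB left
memory block 6: place P13 (75 MB), 30 MB left
memory block 8: place P14 (164 MB), 92 MB left
memory block 4: place P15 (50 MB), 53 MB left
memory block 9: place P16 (144 MB), 112 MB left
memory block 9: place P17 (26 MB), 86 MB left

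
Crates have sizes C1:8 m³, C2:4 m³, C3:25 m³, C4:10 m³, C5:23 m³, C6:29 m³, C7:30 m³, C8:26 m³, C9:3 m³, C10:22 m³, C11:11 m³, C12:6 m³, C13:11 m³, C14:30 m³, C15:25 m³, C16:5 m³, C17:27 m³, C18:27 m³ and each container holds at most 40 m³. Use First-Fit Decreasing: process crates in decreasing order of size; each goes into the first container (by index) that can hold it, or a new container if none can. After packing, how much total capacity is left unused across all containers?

Sorted descending: 30, 30, 29, 27, 27, 26, 25, 25, 23, 22, 11, 11, 10, 8, 6, 5, 4, 3.
30 m³ → container 1 (remaining 10 m³)
30 m³ → container 2 (remaining 10 m³)
29 m³ → container 3 (remaining 11 m³)
27 m³ → container 4 (remaining 13 m³)
27 m³ → container 5 (remaining 13 m³)
26 m³ → container 6 (remaining 14 m³)
25 m³ → container 7 (remaining 15 m³)
25 m³ → container 8 (remaining 15 m³)
23 m³ → container 9 (remaining 17 m³)
22 m³ → container 10 (remaining 18 m³)
11 m³ → container 3 (remaining 0 m³)
11 m³ → container 4 (remaining 2 m³)
10 m³ → container 1 (remaining 0 m³)
8 m³ → container 2 (remaining 2 m³)
6 m³ → container 5 (remaining 7 m³)
5 m³ → container 5 (remaining 2 m³)
4 m³ → container 6 (remaining 10 m³)
3 m³ → container 6 (remaining 7 m³)
10 containers × 40 m³ = 400 m³; used 322 m³; unused 78 m³.

78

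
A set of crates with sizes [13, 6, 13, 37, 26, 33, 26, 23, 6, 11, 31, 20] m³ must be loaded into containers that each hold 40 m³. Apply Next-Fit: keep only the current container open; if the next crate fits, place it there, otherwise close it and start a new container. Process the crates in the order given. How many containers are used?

8 containers

13 m³ → container 1 (remaining 27 m³)
6 m³ → container 1 (remaining 21 m³)
13 m³ → container 1 (remaining 8 m³)
37 m³ → container 2 (remaining 3 m³)
26 m³ → container 3 (remaining 14 m³)
33 m³ → container 4 (remaining 7 m³)
26 m³ → container 5 (remaining 14 m³)
23 m³ → container 6 (remaining 17 m³)
6 m³ → container 6 (remaining 11 m³)
11 m³ → container 6 (remaining 0 m³)
31 m³ → container 7 (remaining 9 m³)
20 m³ → container 8 (remaining 20 m³)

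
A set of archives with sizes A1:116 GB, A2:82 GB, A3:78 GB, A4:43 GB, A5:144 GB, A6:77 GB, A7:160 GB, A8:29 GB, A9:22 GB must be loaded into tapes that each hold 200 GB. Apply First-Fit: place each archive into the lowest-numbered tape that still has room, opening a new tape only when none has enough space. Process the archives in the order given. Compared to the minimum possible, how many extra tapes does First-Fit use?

First-Fit: [116,82] [78,43,77] [144,29,22] [160] → 4 tapes.
Total size 751 GB; any packing needs at least ⌈751/200⌉ = 4 tapes.
So 4 is already optimal.

0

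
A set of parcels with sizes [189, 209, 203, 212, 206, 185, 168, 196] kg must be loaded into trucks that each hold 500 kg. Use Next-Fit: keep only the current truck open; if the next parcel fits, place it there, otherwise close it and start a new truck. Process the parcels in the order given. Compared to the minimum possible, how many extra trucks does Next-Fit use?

0

Next-Fit: [189,209] [203,212] [206,185] [168,196] → 4 trucks.
Total size 1568 kg; any packing needs at least ⌈1568/500⌉ = 4 trucks.
So 4 is already optimal.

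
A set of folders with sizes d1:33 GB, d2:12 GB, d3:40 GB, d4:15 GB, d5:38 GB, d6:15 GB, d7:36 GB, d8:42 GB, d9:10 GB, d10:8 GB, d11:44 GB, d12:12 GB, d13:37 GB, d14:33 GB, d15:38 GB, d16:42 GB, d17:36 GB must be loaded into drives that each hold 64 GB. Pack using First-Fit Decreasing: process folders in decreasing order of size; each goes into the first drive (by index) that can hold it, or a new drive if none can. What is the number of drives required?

Sorted descending: 44, 42, 42, 40, 38, 38, 37, 36, 36, 33, 33, 15, 15, 12, 12, 10, 8.
44 GB → drive 1 (remaining 20 GB)
42 GB → drive 2 (remaining 22 GB)
42 GB → drive 3 (remaining 22 GB)
40 GB → drive 4 (remaining 24 GB)
38 GB → drive 5 (remaining 26 GB)
38 GB → drive 6 (remaining 26 GB)
37 GB → drive 7 (remaining 27 GB)
36 GB → drive 8 (remaining 28 GB)
36 GB → drive 9 (remaining 28 GB)
33 GB → drive 10 (remaining 31 GB)
33 GB → drive 11 (remaining 31 GB)
15 GB → drive 1 (remaining 5 GB)
15 GB → drive 2 (remaining 7 GB)
12 GB → drive 3 (remaining 10 GB)
12 GB → drive 4 (remaining 12 GB)
10 GB → drive 3 (remaining 0 GB)
8 GB → drive 4 (remaining 4 GB)

11 drives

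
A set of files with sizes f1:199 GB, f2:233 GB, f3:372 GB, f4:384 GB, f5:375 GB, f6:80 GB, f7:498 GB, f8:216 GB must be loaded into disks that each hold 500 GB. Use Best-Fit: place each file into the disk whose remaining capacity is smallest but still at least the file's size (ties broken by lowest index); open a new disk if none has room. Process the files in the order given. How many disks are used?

Put f1 (199 GB) in disk 1; 301 GB remain.
Put f2 (233 GB) in disk 1; 68 GB remain.
Put f3 (372 GB) in disk 2; 128 GB remain.
Put f4 (384 GB) in disk 3; 116 GB remain.
Put f5 (375 GB) in disk 4; 125 GB remain.
Put f6 (80 GB) in disk 3; 36 GB remain.
Put f7 (498 GB) in disk 5; 2 GB remain.
Put f8 (216 GB) in disk 6; 284 GB remain.
Final disks: [199,233] [372] [384,80] [375] [498] [216].

6 disks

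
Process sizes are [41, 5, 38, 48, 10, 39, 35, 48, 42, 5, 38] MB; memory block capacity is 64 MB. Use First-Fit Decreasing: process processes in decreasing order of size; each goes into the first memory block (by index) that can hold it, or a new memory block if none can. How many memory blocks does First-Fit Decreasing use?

8

Sorted descending: 48, 48, 42, 41, 39, 38, 38, 35, 10, 5, 5.
48 MB → memory block 1 (remaining 16 MB)
48 MB → memory block 2 (remaining 16 MB)
42 MB → memory block 3 (remaining 22 MB)
41 MB → memory block 4 (remaining 23 MB)
39 MB → memory block 5 (remaining 25 MB)
38 MB → memory block 6 (remaining 26 MB)
38 MB → memory block 7 (remaining 26 MB)
35 MB → memory block 8 (remaining 29 MB)
10 MB → memory block 1 (remaining 6 MB)
5 MB → memory block 1 (remaining 1 MB)
5 MB → memory block 2 (remaining 11 MB)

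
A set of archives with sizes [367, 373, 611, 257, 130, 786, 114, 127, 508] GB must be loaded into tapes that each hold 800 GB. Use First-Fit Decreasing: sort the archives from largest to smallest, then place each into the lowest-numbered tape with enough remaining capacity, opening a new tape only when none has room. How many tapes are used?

5

Sorted descending: 786, 611, 508, 373, 367, 257, 130, 127, 114.
Put 786 GB in tape 1; 14 GB remain.
Put 611 GB in tape 2; 189 GB remain.
Put 508 GB in tape 3; 292 GB remain.
Put 373 GB in tape 4; 427 GB remain.
Put 367 GB in tape 4; 60 GB remain.
Put 257 GB in tape 3; 35 GB remain.
Put 130 GB in tape 2; 59 GB remain.
Put 127 GB in tape 5; 673 GB remain.
Put 114 GB in tape 5; 559 GB remain.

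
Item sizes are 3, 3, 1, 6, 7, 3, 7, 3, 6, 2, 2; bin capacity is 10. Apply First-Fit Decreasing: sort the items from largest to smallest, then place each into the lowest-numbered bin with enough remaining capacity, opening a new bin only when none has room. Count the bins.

5

Sorted descending: 7, 7, 6, 6, 3, 3, 3, 3, 2, 2, 1.
bin 1: place 7, 3 left
bin 2: place 7, 3 left
bin 3: place 6, 4 left
bin 4: place 6, 4 left
bin 1: place 3, 0 left
bin 2: place 3, 0 left
bin 3: place 3, 1 left
bin 4: place 3, 1 left
bin 5: place 2, 8 left
bin 5: place 2, 6 left
bin 3: place 1, 0 left
Final bins: [7,3] [7,3] [6,3,1] [6,3] [2,2].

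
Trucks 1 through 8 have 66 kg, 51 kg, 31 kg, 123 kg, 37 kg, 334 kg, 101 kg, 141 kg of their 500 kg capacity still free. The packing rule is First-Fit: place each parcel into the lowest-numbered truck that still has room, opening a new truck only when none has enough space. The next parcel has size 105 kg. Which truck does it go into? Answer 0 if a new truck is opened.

Trucks with room: truck 4 (123 kg), truck 6 (334 kg), truck 8 (141 kg).
The first with room is truck 4.

4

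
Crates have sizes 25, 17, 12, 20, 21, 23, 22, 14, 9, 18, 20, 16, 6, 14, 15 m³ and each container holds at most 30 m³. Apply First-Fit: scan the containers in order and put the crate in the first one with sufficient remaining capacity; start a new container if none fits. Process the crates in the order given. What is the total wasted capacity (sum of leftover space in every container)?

25 m³ → container 1 (remaining 5 m³)
17 m³ → container 2 (remaining 13 m³)
12 m³ → container 2 (remaining 1 m³)
20 m³ → container 3 (remaining 10 m³)
21 m³ → container 4 (remaining 9 m³)
23 m³ → container 5 (remaining 7 m³)
22 m³ → container 6 (remaining 8 m³)
14 m³ → container 7 (remaining 16 m³)
9 m³ → container 3 (remaining 1 m³)
18 m³ → container 8 (remaining 12 m³)
20 m³ → container 9 (remaining 10 m³)
16 m³ → container 7 (remaining 0 m³)
6 m³ → container 4 (remaining 3 m³)
14 m³ → container 10 (remaining 16 m³)
15 m³ → container 10 (remaining 1 m³)
10 containers × 30 m³ = 300 m³; used 252 m³; unused 48 m³.

48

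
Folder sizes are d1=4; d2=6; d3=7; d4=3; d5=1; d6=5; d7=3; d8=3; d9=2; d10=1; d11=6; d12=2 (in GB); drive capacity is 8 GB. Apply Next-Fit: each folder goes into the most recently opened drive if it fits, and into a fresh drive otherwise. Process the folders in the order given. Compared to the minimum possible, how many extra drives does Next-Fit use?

Next-Fit: [4] [6] [7] [3,1] [5,3] [3,2,1] [6,2] → 7 drives.
Total size 43 GB; any packing needs at least ⌈43/8⌉ = 6 drives.
An optimal packing achieves that bound: [7,1] [6,2] [6,2] [5,3] [4,3,1] [3] → 6 drives.
Excess: 7 − 6 = 1.

1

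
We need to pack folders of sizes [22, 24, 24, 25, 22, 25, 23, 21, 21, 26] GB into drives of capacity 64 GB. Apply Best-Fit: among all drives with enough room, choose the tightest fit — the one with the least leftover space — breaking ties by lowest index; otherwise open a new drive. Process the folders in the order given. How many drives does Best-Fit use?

22 GB → drive 1 (remaining 42 GB)
24 GB → drive 1 (remaining 18 GB)
24 GB → drive 2 (remaining 40 GB)
25 GB → drive 2 (remaining 15 GB)
22 GB → drive 3 (remaining 42 GB)
25 GB → drive 3 (remaining 17 GB)
23 GB → drive 4 (remaining 41 GB)
21 GB → drive 4 (remaining 20 GB)
21 GB → drive 5 (remaining 43 GB)
26 GB → drive 5 (remaining 17 GB)

5 drives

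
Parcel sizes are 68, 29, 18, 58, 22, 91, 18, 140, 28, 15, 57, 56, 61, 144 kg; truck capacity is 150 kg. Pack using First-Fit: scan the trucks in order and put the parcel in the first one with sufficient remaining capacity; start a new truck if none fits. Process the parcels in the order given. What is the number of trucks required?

68 kg → truck 1 (remaining 82 kg)
29 kg → truck 1 (remaining 53 kg)
18 kg → truck 1 (remaining 35 kg)
58 kg → truck 2 (remaining 92 kg)
22 kg → truck 1 (remaining 13 kg)
91 kg → truck 2 (remaining 1 kg)
18 kg → truck 3 (remaining 132 kg)
140 kg → truck 4 (remaining 10 kg)
28 kg → truck 3 (remaining 104 kg)
15 kg → truck 3 (remaining 89 kg)
57 kg → truck 3 (remaining 32 kg)
56 kg → truck 5 (remaining 94 kg)
61 kg → truck 5 (remaining 33 kg)
144 kg → truck 6 (remaining 6 kg)
Final trucks: [68,29,18,22] [58,91] [18,28,15,57] [140] [56,61] [144].

6 trucks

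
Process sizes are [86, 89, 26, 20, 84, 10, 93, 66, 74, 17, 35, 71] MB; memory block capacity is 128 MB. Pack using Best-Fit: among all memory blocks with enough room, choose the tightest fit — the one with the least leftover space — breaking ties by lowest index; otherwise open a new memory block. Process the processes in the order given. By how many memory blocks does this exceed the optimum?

0

Best-Fit: [86,20,17] [89,26,10] [84] [93,35] [66] [74] [71] → 7 memory blocks.
7 processes exceed 64 MB (half the capacity), and no two of those can share a memory block, so at least 7 memory blocks are needed.
So 7 is already optimal.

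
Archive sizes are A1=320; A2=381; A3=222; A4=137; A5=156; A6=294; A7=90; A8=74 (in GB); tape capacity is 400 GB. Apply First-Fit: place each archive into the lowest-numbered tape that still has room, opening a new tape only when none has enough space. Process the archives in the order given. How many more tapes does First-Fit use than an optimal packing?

First-Fit: [320,74] [381] [222,137] [156,90] [294] → 5 tapes.
Total size 1674 GB; any packing needs at least ⌈1674/400⌉ = 5 tapes.
So 5 is already optimal.

0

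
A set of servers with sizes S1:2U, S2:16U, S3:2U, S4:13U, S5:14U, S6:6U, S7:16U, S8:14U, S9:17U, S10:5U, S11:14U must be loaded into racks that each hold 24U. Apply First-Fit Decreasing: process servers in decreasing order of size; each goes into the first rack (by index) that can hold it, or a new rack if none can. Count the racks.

Sorted descending: 17, 16, 16, 14, 14, 14, 13, 6, 5, 2, 2.
17U → rack 1 (remaining 7U)
16U → rack 2 (remaining 8U)
16U → rack 3 (remaining 8U)
14U → rack 4 (remaining 10U)
14U → rack 5 (remaining 10U)
14U → rack 6 (remaining 10U)
13U → rack 7 (remaining 11U)
6U → rack 1 (remaining 1U)
5U → rack 2 (remaining 3U)
2U → rack 2 (remaining 1U)
2U → rack 3 (remaining 6U)
Final racks: [17,6] [16,5,2] [16,2] [14] [14] [14] [13].

7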